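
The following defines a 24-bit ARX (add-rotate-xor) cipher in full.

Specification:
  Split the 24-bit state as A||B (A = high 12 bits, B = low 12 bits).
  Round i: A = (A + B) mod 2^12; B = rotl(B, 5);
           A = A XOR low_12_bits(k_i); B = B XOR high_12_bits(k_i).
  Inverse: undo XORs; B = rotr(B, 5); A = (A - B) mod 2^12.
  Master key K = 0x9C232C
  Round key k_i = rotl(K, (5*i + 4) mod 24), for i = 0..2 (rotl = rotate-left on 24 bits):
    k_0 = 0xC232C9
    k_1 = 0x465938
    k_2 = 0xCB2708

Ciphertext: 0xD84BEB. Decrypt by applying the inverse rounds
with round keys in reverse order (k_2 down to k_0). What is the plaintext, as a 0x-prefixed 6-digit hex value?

s_0 = ciphertext = 0xD84BEB
s_1 = InvRound(s_0, k_2) = 0xDD2CBA
s_2 = InvRound(s_1, k_1) = 0x524FC6
s_3 = InvRound(s_2, k_0) = 0x54E29F

0x54E29F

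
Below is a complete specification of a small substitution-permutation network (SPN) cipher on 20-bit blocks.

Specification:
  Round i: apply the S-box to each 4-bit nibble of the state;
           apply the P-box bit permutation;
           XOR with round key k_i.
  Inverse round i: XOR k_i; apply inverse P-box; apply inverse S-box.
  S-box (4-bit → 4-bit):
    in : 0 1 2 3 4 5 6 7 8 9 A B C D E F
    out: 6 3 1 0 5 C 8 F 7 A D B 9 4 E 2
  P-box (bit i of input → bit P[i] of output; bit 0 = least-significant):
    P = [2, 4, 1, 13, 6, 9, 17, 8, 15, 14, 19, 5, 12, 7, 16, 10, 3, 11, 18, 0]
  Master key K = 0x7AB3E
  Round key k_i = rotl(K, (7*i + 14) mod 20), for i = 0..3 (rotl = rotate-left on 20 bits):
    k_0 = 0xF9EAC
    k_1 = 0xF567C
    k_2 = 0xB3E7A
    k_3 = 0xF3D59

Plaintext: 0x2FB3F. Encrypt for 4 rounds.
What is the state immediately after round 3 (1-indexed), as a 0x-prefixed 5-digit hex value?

0x3CCBD

s_0 = plaintext = 0x2FB3F
s_1 = Round(s_0, k_0) = 0xF5E14
s_2 = Round(s_1, k_1) = 0x6181A
s_3 = Round(s_2, k_2) = 0x3CCBD
s_4 = Round(s_3, k_3) = 0xFAA3B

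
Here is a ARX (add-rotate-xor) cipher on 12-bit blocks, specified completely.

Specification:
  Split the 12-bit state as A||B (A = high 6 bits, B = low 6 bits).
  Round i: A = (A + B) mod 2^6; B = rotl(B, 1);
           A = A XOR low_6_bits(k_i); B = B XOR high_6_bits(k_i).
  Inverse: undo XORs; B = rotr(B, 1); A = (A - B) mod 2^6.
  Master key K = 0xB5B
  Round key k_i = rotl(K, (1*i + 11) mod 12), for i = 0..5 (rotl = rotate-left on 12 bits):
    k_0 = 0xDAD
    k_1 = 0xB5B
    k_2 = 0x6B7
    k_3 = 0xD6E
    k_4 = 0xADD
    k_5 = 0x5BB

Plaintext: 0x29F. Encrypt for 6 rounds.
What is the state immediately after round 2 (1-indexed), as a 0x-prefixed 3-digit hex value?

0x5FD

s_0 = plaintext = 0x29F
s_1 = Round(s_0, k_0) = 0x108
s_2 = Round(s_1, k_1) = 0x5FD
s_3 = Round(s_2, k_2) = 0x8E1
s_4 = Round(s_3, k_3) = 0xAB6
s_5 = Round(s_4, k_4) = 0xF46
s_6 = Round(s_5, k_5) = 0xE1A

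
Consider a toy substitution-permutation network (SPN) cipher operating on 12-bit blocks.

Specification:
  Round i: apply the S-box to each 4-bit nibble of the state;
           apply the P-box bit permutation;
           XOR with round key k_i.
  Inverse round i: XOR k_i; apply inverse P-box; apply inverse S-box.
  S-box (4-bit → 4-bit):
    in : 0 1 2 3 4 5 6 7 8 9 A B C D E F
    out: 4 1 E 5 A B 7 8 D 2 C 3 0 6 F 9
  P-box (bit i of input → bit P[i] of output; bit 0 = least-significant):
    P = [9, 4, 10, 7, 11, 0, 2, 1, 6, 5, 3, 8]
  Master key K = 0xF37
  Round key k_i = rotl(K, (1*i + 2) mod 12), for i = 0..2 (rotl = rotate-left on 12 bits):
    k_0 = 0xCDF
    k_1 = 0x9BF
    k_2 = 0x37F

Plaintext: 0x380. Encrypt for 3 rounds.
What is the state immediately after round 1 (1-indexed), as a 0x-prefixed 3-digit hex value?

s_0 = plaintext = 0x380
s_1 = Round(s_0, k_0) = 0x091
s_2 = Round(s_1, k_1) = 0xBB6
s_3 = Round(s_2, k_2) = 0xD0E

0x091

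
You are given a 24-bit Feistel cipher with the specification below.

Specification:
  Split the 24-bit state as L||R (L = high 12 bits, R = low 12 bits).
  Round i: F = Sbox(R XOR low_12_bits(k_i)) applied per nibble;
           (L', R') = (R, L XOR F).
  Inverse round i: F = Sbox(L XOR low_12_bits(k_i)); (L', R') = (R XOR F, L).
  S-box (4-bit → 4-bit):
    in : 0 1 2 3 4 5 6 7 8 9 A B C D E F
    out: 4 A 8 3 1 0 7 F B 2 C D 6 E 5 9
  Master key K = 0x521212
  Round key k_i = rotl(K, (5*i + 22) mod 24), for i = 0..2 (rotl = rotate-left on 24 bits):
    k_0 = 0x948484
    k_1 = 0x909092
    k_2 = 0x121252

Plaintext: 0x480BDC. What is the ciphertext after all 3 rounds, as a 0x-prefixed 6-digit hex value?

s_0 = plaintext = 0x480BDC
s_1 = Round(s_0, k_0) = 0xBDCD8B
s_2 = Round(s_1, k_1) = 0xD8B57E
s_3 = Round(s_2, k_2) = 0x57E20D

0x57E20D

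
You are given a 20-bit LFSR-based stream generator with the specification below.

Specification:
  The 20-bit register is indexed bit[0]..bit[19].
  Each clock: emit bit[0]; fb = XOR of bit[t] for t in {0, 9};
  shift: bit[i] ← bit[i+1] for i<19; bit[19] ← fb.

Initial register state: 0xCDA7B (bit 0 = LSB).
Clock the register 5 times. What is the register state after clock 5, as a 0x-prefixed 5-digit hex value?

reg_0 = 0xCDA7B
clock 1: out=1, reg = 0x66D3D
clock 2: out=1, reg = 0xB369E
clock 3: out=0, reg = 0xD9B4F
clock 4: out=1, reg = 0x6CDA7
clock 5: out=1, reg = 0xB66D3

0xB66D3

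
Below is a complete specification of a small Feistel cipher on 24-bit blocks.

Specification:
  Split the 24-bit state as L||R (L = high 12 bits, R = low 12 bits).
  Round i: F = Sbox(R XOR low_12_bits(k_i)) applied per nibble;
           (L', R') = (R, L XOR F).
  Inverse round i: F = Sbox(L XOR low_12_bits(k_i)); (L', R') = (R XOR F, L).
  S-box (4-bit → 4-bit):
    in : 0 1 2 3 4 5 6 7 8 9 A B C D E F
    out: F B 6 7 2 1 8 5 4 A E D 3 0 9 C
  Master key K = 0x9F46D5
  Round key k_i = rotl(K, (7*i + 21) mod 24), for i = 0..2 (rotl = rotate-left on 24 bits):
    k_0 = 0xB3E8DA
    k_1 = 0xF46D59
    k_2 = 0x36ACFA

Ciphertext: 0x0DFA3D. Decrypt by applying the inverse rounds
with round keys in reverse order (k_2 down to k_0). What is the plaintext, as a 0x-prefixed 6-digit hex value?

0x79E22E

s_0 = ciphertext = 0x0DFA3D
s_1 = InvRound(s_0, k_2) = 0x95C0DF
s_2 = InvRound(s_1, k_1) = 0x22E95C
s_3 = InvRound(s_2, k_0) = 0x79E22E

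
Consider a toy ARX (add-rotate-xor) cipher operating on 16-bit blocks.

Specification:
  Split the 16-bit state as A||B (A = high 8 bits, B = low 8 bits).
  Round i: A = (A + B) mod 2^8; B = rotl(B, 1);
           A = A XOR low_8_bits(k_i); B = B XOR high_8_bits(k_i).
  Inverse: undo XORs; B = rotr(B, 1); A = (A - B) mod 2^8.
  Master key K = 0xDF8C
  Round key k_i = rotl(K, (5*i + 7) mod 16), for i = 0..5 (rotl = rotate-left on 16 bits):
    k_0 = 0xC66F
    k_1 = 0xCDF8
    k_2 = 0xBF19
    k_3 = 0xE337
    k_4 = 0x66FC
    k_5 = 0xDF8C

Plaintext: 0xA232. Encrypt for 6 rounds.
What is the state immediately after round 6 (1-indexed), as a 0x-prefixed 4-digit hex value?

0x06E9

s_0 = plaintext = 0xA232
s_1 = Round(s_0, k_0) = 0xBBA2
s_2 = Round(s_1, k_1) = 0xA588
s_3 = Round(s_2, k_2) = 0x34AE
s_4 = Round(s_3, k_3) = 0xD5BE
s_5 = Round(s_4, k_4) = 0x6F1B
s_6 = Round(s_5, k_5) = 0x06E9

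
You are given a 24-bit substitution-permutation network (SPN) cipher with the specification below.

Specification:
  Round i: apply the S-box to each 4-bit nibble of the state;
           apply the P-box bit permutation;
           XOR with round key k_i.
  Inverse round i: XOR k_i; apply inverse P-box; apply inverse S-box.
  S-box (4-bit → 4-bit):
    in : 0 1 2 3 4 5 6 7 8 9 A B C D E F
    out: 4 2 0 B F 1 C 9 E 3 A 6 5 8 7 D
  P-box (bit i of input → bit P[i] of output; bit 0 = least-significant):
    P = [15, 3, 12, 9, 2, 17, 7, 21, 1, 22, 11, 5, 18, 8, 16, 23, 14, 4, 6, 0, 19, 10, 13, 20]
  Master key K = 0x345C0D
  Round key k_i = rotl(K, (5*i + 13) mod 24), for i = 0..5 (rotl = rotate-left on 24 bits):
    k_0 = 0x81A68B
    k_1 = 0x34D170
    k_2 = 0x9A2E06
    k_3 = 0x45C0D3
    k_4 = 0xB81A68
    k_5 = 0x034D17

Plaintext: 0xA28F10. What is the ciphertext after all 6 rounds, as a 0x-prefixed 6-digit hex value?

s_0 = plaintext = 0xA28F10
s_1 = Round(s_0, k_0) = 0x12BBA9
s_2 = Round(s_1, k_1) = 0x575C78
s_3 = Round(s_2, k_2) = 0xB67409
s_4 = Round(s_3, k_3) = 0x816C38
s_5 = Round(s_4, k_4) = 0x0B2476
s_6 = Round(s_5, k_5) = 0x637761

0x637761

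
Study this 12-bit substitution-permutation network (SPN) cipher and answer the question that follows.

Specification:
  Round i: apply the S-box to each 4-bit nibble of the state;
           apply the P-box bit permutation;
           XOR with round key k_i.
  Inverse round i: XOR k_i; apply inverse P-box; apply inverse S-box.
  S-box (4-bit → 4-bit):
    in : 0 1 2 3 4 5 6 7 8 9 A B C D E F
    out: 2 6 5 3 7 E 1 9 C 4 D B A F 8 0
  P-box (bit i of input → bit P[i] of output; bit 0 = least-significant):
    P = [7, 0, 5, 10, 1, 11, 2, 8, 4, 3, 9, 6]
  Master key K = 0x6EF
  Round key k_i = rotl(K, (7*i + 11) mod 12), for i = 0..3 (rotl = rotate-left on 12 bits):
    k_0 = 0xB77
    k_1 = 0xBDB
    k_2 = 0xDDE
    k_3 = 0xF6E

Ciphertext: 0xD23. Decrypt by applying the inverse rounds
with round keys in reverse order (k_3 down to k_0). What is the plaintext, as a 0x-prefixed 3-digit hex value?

s_0 = ciphertext = 0xD23
s_1 = InvRound(s_0, k_3) = 0x590
s_2 = InvRound(s_1, k_2) = 0xC4F
s_3 = InvRound(s_2, k_1) = 0x287
s_4 = InvRound(s_3, k_0) = 0x7C2

0x7C2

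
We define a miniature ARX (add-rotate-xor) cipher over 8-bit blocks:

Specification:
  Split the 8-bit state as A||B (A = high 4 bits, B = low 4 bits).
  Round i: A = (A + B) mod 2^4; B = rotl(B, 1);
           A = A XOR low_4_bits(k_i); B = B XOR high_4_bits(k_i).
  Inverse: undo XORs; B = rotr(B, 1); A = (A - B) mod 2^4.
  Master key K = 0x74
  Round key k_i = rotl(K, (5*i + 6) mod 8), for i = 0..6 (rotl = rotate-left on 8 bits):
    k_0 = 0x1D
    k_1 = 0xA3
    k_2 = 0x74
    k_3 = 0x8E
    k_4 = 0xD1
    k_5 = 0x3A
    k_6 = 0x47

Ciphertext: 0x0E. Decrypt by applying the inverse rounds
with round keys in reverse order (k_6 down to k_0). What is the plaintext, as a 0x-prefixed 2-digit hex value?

0x23

s_0 = ciphertext = 0x0E
s_1 = InvRound(s_0, k_6) = 0x25
s_2 = InvRound(s_1, k_5) = 0x53
s_3 = InvRound(s_2, k_4) = 0xD7
s_4 = InvRound(s_3, k_3) = 0x4F
s_5 = InvRound(s_4, k_2) = 0xC4
s_6 = InvRound(s_5, k_1) = 0x87
s_7 = InvRound(s_6, k_0) = 0x23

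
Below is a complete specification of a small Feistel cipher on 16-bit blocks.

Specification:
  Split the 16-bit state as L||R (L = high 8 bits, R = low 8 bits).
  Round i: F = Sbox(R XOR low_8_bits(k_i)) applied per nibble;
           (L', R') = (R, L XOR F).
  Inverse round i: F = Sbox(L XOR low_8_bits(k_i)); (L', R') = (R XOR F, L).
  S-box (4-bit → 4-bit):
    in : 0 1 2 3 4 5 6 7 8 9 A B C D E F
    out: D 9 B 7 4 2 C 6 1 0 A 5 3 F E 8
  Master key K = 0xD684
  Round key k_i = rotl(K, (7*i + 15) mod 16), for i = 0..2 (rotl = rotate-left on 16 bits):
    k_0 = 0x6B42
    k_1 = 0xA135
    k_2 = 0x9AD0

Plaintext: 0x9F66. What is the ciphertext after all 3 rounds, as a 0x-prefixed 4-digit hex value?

s_0 = plaintext = 0x9F66
s_1 = Round(s_0, k_0) = 0x662B
s_2 = Round(s_1, k_1) = 0x2BF8
s_3 = Round(s_2, k_2) = 0xF89A

0xF89A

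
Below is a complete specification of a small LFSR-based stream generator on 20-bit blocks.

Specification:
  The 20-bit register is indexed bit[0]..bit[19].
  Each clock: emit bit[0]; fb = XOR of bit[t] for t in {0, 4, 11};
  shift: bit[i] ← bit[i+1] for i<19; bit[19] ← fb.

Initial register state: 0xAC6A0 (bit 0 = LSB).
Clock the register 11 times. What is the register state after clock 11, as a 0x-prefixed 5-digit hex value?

0xF2558

reg_0 = 0xAC6A0
clock 1: out=0, reg = 0x56350
clock 2: out=0, reg = 0xAB1A8
clock 3: out=0, reg = 0x558D4
clock 4: out=0, reg = 0x2AC6A
clock 5: out=0, reg = 0x95635
clock 6: out=1, reg = 0x4AB1A
clock 7: out=0, reg = 0x2558D
clock 8: out=1, reg = 0x92AC6
clock 9: out=0, reg = 0xC9563
clock 10: out=1, reg = 0xE4AB1
clock 11: out=1, reg = 0xF2558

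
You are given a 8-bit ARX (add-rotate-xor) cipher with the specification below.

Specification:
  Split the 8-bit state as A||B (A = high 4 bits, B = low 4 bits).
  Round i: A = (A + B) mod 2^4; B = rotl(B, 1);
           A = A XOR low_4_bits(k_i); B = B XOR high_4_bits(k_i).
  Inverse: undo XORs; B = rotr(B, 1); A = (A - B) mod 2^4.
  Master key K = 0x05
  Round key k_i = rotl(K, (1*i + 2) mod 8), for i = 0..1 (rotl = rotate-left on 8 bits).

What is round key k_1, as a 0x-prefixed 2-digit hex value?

K = 0x05
k_0 = rotl(K, (1*0+2) mod 8) = rotl(K, 2) = 0x14
k_1 = rotl(K, (1*1+2) mod 8) = rotl(K, 3) = 0x28

0x28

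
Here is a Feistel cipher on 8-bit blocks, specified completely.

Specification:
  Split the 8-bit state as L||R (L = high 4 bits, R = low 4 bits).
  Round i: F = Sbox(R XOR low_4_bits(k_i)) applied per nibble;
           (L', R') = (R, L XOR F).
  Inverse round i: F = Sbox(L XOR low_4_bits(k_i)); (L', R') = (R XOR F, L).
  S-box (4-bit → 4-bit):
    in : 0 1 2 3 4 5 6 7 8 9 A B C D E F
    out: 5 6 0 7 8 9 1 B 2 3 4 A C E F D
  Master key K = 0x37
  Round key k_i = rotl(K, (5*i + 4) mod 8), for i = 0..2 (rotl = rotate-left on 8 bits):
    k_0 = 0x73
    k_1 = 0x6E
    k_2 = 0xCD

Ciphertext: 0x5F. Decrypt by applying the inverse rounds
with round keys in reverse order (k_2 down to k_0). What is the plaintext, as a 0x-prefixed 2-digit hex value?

s_0 = ciphertext = 0x5F
s_1 = InvRound(s_0, k_2) = 0xD5
s_2 = InvRound(s_1, k_1) = 0x2D
s_3 = InvRound(s_2, k_0) = 0xB2

0xB2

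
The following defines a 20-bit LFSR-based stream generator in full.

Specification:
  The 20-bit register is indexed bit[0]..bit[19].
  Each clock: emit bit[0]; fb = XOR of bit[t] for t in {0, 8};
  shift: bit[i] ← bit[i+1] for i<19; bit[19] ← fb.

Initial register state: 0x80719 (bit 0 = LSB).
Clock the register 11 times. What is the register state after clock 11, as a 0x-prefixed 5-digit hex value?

0xE3D00

reg_0 = 0x80719
clock 1: out=1, reg = 0x4038C
clock 2: out=0, reg = 0xA01C6
clock 3: out=0, reg = 0xD00E3
clock 4: out=1, reg = 0xE8071
clock 5: out=1, reg = 0xF4038
clock 6: out=0, reg = 0x7A01C
clock 7: out=0, reg = 0x3D00E
clock 8: out=0, reg = 0x1E807
clock 9: out=1, reg = 0x8F403
clock 10: out=1, reg = 0xC7A01
clock 11: out=1, reg = 0xE3D00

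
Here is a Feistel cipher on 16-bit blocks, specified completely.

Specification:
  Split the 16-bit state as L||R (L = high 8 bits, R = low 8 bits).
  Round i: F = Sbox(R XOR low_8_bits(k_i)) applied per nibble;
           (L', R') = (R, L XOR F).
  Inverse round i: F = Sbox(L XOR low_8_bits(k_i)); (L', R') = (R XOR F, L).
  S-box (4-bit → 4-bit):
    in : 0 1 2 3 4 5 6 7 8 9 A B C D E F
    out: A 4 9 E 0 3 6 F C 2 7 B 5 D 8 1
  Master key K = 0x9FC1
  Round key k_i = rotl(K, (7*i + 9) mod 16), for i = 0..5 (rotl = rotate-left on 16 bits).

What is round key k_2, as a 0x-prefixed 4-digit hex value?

K = 0x9FC1
k_0 = rotl(K, (7*0+9) mod 16) = rotl(K, 9) = 0x833F
k_1 = rotl(K, (7*1+9) mod 16) = rotl(K, 0) = 0x9FC1
k_2 = rotl(K, (7*2+9) mod 16) = rotl(K, 7) = 0xE0CF

0xE0CF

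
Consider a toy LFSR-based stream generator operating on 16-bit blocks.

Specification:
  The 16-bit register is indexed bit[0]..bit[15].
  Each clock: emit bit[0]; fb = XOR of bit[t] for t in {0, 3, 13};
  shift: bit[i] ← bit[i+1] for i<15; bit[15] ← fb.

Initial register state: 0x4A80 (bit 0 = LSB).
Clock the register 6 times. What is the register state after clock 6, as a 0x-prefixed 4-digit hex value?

reg_0 = 0x4A80
clock 1: out=0, reg = 0x2540
clock 2: out=0, reg = 0x92A0
clock 3: out=0, reg = 0x4950
clock 4: out=0, reg = 0x24A8
clock 5: out=0, reg = 0x1254
clock 6: out=0, reg = 0x092A

0x092A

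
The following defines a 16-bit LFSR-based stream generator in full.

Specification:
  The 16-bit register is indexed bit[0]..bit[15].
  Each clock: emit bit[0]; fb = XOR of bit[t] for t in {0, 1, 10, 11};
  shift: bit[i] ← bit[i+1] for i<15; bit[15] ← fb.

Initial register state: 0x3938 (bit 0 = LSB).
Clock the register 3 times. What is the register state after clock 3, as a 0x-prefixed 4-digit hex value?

reg_0 = 0x3938
clock 1: out=0, reg = 0x9C9C
clock 2: out=0, reg = 0x4E4E
clock 3: out=0, reg = 0xA727

0xA727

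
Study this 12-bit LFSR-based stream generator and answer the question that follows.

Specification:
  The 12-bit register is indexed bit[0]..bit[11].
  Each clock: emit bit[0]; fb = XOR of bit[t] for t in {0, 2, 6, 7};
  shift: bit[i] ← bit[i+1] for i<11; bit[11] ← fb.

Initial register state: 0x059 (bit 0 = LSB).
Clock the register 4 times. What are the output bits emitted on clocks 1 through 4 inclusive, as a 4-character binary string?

reg_0 = 0x059
clock 1: out=1, reg = 0x02C
clock 2: out=0, reg = 0x816
clock 3: out=0, reg = 0xC0B
clock 4: out=1, reg = 0xE05

1001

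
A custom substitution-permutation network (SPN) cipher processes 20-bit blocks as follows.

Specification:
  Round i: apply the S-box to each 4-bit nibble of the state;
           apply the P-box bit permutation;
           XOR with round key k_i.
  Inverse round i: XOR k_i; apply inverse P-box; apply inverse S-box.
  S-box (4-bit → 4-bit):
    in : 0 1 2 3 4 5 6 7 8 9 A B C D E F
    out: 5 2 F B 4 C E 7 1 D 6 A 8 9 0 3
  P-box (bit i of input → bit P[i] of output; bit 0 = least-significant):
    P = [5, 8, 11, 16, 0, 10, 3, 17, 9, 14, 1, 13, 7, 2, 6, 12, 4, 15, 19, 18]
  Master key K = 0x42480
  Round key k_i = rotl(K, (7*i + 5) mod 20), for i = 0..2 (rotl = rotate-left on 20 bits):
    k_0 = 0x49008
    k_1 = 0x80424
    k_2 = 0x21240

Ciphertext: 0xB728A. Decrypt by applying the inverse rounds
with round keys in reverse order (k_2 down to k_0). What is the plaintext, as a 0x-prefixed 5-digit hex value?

0x151E5

s_0 = ciphertext = 0xB728A
s_1 = InvRound(s_0, k_2) = 0x4064C
s_2 = InvRound(s_1, k_1) = 0x54848
s_3 = InvRound(s_2, k_0) = 0x151E5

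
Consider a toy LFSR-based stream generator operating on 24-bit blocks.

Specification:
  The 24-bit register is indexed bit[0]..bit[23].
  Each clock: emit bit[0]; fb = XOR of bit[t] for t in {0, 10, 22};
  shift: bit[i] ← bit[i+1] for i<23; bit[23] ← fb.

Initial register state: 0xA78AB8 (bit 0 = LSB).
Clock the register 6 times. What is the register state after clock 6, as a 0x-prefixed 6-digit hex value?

reg_0 = 0xA78AB8
clock 1: out=0, reg = 0x53C55C
clock 2: out=0, reg = 0x29E2AE
clock 3: out=0, reg = 0x14F157
clock 4: out=1, reg = 0x8A78AB
clock 5: out=1, reg = 0xC53C55
clock 6: out=1, reg = 0xE29E2A

0xE29E2A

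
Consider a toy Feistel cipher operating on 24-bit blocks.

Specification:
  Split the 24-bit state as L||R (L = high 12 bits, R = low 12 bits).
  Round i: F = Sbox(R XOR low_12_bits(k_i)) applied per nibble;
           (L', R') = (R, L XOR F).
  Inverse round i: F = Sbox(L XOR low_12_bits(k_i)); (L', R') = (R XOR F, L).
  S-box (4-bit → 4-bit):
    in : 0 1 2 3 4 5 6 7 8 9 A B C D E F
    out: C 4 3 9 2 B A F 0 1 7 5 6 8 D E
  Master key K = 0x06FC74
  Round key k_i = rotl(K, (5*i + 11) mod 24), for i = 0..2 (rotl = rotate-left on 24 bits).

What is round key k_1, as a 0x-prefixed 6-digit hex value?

K = 0x06FC74
k_0 = rotl(K, (5*0+11) mod 24) = rotl(K, 11) = 0xE3A037
k_1 = rotl(K, (5*1+11) mod 24) = rotl(K, 16) = 0x7406FC

0x7406FC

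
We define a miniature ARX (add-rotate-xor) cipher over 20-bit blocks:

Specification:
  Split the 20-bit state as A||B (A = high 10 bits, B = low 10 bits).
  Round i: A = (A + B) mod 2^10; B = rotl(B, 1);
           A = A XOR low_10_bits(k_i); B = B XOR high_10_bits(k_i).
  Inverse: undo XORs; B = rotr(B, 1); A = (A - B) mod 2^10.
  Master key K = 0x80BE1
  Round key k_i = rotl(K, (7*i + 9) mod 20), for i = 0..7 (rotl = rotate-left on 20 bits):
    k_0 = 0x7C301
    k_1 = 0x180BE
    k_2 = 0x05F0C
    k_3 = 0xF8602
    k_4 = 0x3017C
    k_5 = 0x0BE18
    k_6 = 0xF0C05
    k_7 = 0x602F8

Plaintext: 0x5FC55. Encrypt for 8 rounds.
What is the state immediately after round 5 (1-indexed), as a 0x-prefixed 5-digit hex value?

s_0 = plaintext = 0x5FC55
s_1 = Round(s_0, k_0) = 0xB555A
s_2 = Round(s_1, k_1) = 0x246D4
s_3 = Round(s_2, k_2) = 0x1A5BE
s_4 = Round(s_3, k_3) = 0x0949D
s_5 = Round(s_4, k_4) = 0x6F9FA
s_6 = Round(s_5, k_5) = 0x683DB
s_7 = Round(s_6, k_6) = 0x5F874
s_8 = Round(s_7, k_7) = 0xC2968

0x6F9FA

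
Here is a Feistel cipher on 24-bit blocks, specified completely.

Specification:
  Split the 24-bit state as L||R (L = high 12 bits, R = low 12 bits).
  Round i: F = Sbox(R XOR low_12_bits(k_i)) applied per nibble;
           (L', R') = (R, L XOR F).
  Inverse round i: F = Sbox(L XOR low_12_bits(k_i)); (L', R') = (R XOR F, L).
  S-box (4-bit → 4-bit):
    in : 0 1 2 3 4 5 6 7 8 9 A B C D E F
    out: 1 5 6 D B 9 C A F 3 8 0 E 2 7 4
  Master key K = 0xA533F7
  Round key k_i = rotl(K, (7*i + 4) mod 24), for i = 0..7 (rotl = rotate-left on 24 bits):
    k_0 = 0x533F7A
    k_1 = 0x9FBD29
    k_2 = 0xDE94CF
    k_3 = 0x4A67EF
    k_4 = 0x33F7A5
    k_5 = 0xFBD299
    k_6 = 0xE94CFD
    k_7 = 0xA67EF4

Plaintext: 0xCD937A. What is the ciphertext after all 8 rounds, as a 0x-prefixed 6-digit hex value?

0x184F5C

s_0 = plaintext = 0xCD937A
s_1 = Round(s_0, k_0) = 0x37A2C8
s_2 = Round(s_1, k_1) = 0x2C870F
s_3 = Round(s_2, k_2) = 0x70FF29
s_4 = Round(s_3, k_3) = 0xF298E3
s_5 = Round(s_4, k_4) = 0x8E3B95
s_6 = Round(s_5, k_5) = 0xB95BFD
s_7 = Round(s_6, k_6) = 0xBFD184
s_8 = Round(s_7, k_7) = 0x184F5C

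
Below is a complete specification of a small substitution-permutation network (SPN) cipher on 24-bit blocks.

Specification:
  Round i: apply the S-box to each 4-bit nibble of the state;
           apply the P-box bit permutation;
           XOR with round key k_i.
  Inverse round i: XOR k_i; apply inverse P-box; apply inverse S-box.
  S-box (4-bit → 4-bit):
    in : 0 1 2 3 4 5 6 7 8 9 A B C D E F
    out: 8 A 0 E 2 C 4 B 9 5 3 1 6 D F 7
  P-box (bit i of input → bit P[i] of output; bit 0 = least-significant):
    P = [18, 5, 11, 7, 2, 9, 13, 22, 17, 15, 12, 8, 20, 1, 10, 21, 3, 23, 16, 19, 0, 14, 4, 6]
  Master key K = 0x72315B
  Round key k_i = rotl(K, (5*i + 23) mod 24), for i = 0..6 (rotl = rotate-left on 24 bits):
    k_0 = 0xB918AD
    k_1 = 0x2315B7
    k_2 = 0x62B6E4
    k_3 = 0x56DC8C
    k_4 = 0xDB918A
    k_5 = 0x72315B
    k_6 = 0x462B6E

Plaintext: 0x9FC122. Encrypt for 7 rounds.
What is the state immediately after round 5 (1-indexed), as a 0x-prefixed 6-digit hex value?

0xDD8714

s_0 = plaintext = 0x9FC122
s_1 = Round(s_0, k_0) = 0x389DB6
s_2 = Round(s_1, k_1) = 0x3948EB
s_3 = Round(s_2, k_2) = 0x25D5BA
s_4 = Round(s_3, k_3) = 0x6BC9A8
s_5 = Round(s_4, k_4) = 0xDD8714
s_6 = Round(s_5, k_5) = 0x09B222
s_7 = Round(s_6, k_6) = 0x572B26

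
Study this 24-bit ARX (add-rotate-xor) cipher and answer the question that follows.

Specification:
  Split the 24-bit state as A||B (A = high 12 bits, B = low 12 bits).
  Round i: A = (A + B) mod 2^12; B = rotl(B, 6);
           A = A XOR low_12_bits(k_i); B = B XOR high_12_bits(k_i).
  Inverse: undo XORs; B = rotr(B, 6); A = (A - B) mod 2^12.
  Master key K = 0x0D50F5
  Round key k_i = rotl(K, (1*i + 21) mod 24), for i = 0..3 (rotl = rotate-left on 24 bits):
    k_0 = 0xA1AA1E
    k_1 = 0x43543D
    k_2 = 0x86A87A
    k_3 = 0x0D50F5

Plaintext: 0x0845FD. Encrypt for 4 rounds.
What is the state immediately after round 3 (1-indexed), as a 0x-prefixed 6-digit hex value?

s_0 = plaintext = 0x0845FD
s_1 = Round(s_0, k_0) = 0xC9F54D
s_2 = Round(s_1, k_1) = 0x5D1760
s_3 = Round(s_2, k_2) = 0x54B077
s_4 = Round(s_3, k_3) = 0x537D14

0x54B077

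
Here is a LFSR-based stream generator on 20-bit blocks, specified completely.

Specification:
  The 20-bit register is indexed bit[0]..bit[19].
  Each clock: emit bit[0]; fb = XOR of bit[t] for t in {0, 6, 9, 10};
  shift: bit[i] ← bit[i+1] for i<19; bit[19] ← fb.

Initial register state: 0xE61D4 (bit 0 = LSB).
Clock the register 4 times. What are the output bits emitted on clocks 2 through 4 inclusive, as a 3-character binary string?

010

reg_0 = 0xE61D4
clock 1: out=0, reg = 0xF30EA
clock 2: out=0, reg = 0xF9875
clock 3: out=1, reg = 0x7CC3A
clock 4: out=0, reg = 0xBE61D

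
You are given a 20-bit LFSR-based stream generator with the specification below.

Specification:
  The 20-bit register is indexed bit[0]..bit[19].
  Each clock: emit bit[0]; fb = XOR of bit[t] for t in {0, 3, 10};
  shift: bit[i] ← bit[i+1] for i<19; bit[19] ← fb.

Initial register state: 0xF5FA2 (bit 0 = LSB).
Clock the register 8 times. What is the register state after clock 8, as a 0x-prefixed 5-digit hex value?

0x81F5F

reg_0 = 0xF5FA2
clock 1: out=0, reg = 0xFAFD1
clock 2: out=1, reg = 0x7D7E8
clock 3: out=0, reg = 0x3EBF4
clock 4: out=0, reg = 0x1F5FA
clock 5: out=0, reg = 0x0FAFD
clock 6: out=1, reg = 0x07D7E
clock 7: out=0, reg = 0x03EBF
clock 8: out=1, reg = 0x81F5F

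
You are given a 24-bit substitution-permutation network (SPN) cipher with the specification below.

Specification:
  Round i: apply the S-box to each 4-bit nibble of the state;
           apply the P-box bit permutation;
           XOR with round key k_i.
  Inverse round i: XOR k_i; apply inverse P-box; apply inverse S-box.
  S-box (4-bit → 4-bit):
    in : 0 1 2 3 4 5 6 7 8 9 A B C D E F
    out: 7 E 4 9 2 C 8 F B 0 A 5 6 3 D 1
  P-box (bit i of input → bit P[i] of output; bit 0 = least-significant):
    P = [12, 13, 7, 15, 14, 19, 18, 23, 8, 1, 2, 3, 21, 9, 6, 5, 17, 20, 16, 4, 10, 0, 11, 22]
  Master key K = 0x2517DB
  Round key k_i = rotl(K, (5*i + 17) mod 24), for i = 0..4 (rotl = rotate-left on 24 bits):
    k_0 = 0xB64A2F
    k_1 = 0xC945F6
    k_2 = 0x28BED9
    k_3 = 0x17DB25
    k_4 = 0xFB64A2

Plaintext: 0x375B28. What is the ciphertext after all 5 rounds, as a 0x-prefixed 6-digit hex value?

s_0 = plaintext = 0x375B28
s_1 = Round(s_0, k_0) = 0xE1FF5B
s_2 = Round(s_1, k_1) = 0x3C5866
s_3 = Round(s_2, k_2) = 0xF93BB3
s_4 = Round(s_3, k_3) = 0x330E01
s_5 = Round(s_4, k_4) = 0x95837E

0x95837E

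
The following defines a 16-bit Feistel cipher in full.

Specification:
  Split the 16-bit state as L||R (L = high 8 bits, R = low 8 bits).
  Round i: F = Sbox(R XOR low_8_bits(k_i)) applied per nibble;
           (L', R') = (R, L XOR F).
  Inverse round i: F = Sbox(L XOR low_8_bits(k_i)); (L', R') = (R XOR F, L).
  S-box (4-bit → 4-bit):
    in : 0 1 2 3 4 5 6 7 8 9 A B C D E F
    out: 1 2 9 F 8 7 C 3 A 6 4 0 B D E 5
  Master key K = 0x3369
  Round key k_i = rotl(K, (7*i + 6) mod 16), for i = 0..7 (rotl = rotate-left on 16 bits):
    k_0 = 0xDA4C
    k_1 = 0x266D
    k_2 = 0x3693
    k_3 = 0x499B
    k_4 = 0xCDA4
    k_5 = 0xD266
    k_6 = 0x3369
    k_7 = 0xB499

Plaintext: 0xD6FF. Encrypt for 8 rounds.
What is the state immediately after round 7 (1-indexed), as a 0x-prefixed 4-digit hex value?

s_0 = plaintext = 0xD6FF
s_1 = Round(s_0, k_0) = 0xFFD9
s_2 = Round(s_1, k_1) = 0xD9F7
s_3 = Round(s_2, k_2) = 0xF711
s_4 = Round(s_3, k_3) = 0x1153
s_5 = Round(s_4, k_4) = 0x5342
s_6 = Round(s_5, k_5) = 0x42CB
s_7 = Round(s_6, k_6) = 0xCB0B
s_8 = Round(s_7, k_7) = 0x0BA2

0xCB0B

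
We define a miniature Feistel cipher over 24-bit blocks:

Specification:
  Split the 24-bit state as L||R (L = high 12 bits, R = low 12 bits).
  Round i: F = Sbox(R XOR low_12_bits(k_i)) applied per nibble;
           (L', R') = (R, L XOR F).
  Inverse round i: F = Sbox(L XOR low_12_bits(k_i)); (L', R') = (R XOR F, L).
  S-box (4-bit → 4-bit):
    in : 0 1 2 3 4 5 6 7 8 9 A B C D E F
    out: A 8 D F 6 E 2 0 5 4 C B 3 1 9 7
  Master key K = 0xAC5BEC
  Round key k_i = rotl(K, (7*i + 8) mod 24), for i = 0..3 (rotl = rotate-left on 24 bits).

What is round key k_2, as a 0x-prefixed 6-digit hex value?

K = 0xAC5BEC
k_0 = rotl(K, (7*0+8) mod 24) = rotl(K, 8) = 0x5BECAC
k_1 = rotl(K, (7*1+8) mod 24) = rotl(K, 15) = 0xF6562D
k_2 = rotl(K, (7*2+8) mod 24) = rotl(K, 22) = 0x2B16FB

0x2B16FB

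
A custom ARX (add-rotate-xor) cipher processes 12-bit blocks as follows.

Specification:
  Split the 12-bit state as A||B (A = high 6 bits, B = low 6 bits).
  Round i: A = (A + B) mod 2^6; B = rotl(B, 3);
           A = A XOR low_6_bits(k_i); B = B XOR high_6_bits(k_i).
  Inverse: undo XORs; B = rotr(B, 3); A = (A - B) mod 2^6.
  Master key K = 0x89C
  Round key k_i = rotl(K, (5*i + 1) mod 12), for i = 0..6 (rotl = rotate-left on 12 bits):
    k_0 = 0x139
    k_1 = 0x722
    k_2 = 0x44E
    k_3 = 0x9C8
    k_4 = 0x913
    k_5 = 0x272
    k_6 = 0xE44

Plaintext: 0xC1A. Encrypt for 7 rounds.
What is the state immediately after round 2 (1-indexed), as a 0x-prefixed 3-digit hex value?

0xA26

s_0 = plaintext = 0xC1A
s_1 = Round(s_0, k_0) = 0xCD7
s_2 = Round(s_1, k_1) = 0xA26
s_3 = Round(s_2, k_2) = 0x025
s_4 = Round(s_3, k_3) = 0xB4B
s_5 = Round(s_4, k_4) = 0xAFD
s_6 = Round(s_5, k_5) = 0x6A6
s_7 = Round(s_6, k_6) = 0x10D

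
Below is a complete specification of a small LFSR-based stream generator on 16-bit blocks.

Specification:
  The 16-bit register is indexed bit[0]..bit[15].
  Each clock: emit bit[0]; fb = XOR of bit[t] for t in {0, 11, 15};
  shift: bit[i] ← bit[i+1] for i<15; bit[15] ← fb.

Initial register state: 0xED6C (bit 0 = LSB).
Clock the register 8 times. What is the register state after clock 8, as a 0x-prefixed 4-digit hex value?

reg_0 = 0xED6C
clock 1: out=0, reg = 0x76B6
clock 2: out=0, reg = 0x3B5B
clock 3: out=1, reg = 0x1DAD
clock 4: out=1, reg = 0x0ED6
clock 5: out=0, reg = 0x876B
clock 6: out=1, reg = 0x43B5
clock 7: out=1, reg = 0xA1DA
clock 8: out=0, reg = 0xD0ED

0xD0ED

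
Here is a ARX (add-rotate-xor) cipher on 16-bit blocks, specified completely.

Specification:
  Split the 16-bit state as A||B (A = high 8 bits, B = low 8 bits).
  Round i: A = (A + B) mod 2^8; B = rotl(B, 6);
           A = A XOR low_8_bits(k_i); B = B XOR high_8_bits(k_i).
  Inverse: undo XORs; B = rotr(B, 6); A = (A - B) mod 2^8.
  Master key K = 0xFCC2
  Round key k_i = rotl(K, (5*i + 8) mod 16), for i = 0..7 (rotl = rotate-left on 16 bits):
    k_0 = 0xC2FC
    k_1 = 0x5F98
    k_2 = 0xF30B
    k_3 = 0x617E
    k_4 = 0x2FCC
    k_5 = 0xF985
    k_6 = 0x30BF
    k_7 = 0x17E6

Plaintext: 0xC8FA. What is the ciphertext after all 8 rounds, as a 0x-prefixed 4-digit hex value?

s_0 = plaintext = 0xC8FA
s_1 = Round(s_0, k_0) = 0x3E7C
s_2 = Round(s_1, k_1) = 0x2240
s_3 = Round(s_2, k_2) = 0x69E3
s_4 = Round(s_3, k_3) = 0x3299
s_5 = Round(s_4, k_4) = 0x0749
s_6 = Round(s_5, k_5) = 0xD5AB
s_7 = Round(s_6, k_6) = 0x3FDA
s_8 = Round(s_7, k_7) = 0xFFA1

0xFFA1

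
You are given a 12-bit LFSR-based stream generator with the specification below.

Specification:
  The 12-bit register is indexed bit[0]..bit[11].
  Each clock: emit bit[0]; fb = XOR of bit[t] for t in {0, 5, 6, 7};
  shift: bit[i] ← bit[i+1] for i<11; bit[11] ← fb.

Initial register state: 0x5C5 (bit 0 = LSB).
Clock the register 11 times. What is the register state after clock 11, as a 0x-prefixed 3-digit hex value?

reg_0 = 0x5C5
clock 1: out=1, reg = 0xAE2
clock 2: out=0, reg = 0xD71
clock 3: out=1, reg = 0xEB8
clock 4: out=0, reg = 0x75C
clock 5: out=0, reg = 0xBAE
clock 6: out=0, reg = 0x5D7
clock 7: out=1, reg = 0xAEB
clock 8: out=1, reg = 0x575
clock 9: out=1, reg = 0xABA
clock 10: out=0, reg = 0x55D
clock 11: out=1, reg = 0x2AE

0x2AE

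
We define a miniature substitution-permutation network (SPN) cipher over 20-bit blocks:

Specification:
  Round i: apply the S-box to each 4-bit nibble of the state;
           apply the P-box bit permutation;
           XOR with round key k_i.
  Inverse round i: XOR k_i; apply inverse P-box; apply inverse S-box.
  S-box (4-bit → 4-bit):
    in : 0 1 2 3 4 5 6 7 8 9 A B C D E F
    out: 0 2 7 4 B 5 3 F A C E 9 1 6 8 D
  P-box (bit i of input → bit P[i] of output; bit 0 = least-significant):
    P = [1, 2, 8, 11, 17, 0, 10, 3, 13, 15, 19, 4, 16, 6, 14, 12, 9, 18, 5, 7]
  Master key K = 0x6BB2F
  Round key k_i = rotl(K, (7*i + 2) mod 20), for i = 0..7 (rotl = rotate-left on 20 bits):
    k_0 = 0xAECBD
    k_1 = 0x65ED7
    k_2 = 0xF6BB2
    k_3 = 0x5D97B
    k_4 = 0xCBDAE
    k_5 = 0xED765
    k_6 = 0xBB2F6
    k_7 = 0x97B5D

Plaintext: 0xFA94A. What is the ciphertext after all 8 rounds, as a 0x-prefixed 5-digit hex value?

0x05EBC

s_0 = plaintext = 0xFA94A
s_1 = Round(s_0, k_0) = 0x0B740
s_2 = Round(s_1, k_1) = 0xDEECE
s_3 = Round(s_2, k_2) = 0x97382
s_4 = Round(s_3, k_3) = 0xC8894
s_5 = Round(s_4, k_4) = 0xC23F0
s_6 = Round(s_5, k_5) = 0x5912D
s_7 = Round(s_6, k_6) = 0x965D3
s_8 = Round(s_7, k_7) = 0x05EBC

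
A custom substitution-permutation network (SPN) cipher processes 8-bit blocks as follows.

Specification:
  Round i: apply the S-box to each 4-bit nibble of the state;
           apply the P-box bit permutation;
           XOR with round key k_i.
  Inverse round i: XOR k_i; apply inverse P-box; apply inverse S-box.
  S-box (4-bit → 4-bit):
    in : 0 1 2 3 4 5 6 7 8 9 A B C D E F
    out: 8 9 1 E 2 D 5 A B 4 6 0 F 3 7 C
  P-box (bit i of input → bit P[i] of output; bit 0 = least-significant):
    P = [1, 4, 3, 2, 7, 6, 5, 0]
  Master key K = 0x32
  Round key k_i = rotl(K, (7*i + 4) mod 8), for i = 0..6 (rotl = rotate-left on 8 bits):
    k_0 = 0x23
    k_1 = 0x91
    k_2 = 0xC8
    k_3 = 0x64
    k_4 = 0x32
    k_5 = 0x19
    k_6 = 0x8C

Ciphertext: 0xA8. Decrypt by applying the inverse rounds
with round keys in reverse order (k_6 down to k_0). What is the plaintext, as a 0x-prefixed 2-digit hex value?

0x78

s_0 = ciphertext = 0xA8
s_1 = InvRound(s_0, k_6) = 0x90
s_2 = InvRound(s_1, k_5) = 0x19
s_3 = InvRound(s_2, k_4) = 0xF6
s_4 = InvRound(s_3, k_3) = 0x2D
s_5 = InvRound(s_4, k_2) = 0xC0
s_6 = InvRound(s_5, k_1) = 0x74
s_7 = InvRound(s_6, k_0) = 0x78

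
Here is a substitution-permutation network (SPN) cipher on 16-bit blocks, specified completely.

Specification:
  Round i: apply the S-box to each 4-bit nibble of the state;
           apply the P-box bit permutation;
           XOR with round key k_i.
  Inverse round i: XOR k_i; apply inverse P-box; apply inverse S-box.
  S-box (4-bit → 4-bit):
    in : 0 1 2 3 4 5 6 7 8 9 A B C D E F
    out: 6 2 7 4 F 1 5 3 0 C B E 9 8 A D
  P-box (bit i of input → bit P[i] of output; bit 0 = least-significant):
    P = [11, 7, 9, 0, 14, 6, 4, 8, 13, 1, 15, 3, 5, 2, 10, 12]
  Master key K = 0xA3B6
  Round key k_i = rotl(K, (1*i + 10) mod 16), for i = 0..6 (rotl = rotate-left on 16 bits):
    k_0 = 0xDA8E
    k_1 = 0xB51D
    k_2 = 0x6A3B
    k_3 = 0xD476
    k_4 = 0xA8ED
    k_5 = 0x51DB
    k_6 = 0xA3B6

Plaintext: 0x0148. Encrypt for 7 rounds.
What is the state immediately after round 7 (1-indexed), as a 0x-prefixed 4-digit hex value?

s_0 = plaintext = 0x0148
s_1 = Round(s_0, k_0) = 0x9FD8
s_2 = Round(s_1, k_1) = 0x0015
s_3 = Round(s_2, k_2) = 0xE67D
s_4 = Round(s_3, k_3) = 0x2433
s_5 = Round(s_4, k_4) = 0x0ED3
s_6 = Round(s_5, k_5) = 0x56D5
s_7 = Round(s_6, k_6) = 0x0A96

0x0A96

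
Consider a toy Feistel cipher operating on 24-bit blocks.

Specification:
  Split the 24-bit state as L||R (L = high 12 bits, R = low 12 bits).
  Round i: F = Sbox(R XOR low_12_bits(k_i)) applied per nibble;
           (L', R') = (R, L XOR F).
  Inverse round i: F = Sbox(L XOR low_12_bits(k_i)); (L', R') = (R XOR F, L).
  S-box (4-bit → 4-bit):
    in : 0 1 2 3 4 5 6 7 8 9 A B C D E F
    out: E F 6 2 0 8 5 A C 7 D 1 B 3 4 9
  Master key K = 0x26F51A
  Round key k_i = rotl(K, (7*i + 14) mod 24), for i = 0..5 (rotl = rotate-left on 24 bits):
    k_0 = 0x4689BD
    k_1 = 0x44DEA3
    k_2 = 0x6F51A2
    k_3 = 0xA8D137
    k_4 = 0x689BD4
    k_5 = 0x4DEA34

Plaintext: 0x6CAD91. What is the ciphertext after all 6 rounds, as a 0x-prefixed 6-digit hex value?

s_0 = plaintext = 0x6CAD91
s_1 = Round(s_0, k_0) = 0xD916A1
s_2 = Round(s_1, k_1) = 0x6A1177
s_3 = Round(s_2, k_2) = 0x177899
s_4 = Round(s_3, k_3) = 0x8996A3
s_5 = Round(s_4, k_4) = 0x6A3B33
s_6 = Round(s_5, k_5) = 0xB33949

0xB33949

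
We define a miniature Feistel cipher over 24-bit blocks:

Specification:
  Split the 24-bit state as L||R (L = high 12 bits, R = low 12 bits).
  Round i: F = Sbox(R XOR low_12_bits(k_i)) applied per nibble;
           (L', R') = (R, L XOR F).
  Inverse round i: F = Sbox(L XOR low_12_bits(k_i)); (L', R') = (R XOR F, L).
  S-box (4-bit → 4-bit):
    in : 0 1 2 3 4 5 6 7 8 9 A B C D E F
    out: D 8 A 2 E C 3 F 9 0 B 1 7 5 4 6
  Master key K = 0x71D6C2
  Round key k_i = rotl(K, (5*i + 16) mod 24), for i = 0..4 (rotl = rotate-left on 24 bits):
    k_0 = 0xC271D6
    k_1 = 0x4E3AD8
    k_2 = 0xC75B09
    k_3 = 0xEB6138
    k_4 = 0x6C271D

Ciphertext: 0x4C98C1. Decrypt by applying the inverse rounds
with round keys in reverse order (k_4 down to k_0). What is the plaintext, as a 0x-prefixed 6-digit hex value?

s_0 = ciphertext = 0x4C98C1
s_1 = InvRound(s_0, k_4) = 0xA9F4C9
s_2 = InvRound(s_1, k_3) = 0x576A9F
s_3 = InvRound(s_2, k_2) = 0xE69576
s_4 = InvRound(s_3, k_1) = 0xB6EE69
s_5 = InvRound(s_4, k_0) = 0x570B6E

0x570B6E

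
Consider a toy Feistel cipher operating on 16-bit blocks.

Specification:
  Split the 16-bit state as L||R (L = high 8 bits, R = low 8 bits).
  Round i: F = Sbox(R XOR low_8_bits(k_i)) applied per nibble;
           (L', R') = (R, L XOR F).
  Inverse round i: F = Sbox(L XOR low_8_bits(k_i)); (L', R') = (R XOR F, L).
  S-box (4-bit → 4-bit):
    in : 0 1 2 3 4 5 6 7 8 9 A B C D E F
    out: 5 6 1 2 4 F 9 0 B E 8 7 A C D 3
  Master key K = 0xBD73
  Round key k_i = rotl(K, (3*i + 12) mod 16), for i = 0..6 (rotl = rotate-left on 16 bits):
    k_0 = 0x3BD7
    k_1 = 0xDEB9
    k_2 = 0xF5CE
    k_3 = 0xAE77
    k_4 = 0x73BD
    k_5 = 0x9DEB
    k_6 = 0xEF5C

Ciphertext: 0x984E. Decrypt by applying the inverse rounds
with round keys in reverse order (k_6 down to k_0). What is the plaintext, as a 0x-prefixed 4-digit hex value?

s_0 = ciphertext = 0x984E
s_1 = InvRound(s_0, k_6) = 0xEA98
s_2 = InvRound(s_1, k_5) = 0xCEEA
s_3 = InvRound(s_2, k_4) = 0xE8CE
s_4 = InvRound(s_3, k_3) = 0x2DE8
s_5 = InvRound(s_4, k_2) = 0x3A2D
s_6 = InvRound(s_5, k_1) = 0x9F3A
s_7 = InvRound(s_6, k_0) = 0x719F

0x719F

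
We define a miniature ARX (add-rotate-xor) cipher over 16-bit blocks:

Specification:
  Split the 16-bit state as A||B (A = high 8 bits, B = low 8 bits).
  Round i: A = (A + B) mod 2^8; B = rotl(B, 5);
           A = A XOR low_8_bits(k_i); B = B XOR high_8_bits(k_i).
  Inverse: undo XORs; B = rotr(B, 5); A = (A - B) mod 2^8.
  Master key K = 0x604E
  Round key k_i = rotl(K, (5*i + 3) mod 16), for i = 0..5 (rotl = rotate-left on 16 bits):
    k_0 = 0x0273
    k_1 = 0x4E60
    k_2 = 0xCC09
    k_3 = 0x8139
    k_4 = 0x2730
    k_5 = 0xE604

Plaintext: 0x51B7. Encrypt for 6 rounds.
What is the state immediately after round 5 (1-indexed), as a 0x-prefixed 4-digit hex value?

s_0 = plaintext = 0x51B7
s_1 = Round(s_0, k_0) = 0x7BF4
s_2 = Round(s_1, k_1) = 0x0FD0
s_3 = Round(s_2, k_2) = 0xD6D6
s_4 = Round(s_3, k_3) = 0x955B
s_5 = Round(s_4, k_4) = 0xC04C
s_6 = Round(s_5, k_5) = 0x086F

0xC04C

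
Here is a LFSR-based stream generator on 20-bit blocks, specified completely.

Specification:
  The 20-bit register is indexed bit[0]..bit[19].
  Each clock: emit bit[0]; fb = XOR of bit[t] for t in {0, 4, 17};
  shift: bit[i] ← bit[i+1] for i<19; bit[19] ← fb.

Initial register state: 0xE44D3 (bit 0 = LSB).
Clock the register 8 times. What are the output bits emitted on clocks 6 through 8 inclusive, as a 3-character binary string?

reg_0 = 0xE44D3
clock 1: out=1, reg = 0xF2269
clock 2: out=1, reg = 0x79134
clock 3: out=0, reg = 0x3C89A
clock 4: out=0, reg = 0x1E44D
clock 5: out=1, reg = 0x8F226
clock 6: out=0, reg = 0x47913
clock 7: out=1, reg = 0x23C89
clock 8: out=1, reg = 0x11E44

011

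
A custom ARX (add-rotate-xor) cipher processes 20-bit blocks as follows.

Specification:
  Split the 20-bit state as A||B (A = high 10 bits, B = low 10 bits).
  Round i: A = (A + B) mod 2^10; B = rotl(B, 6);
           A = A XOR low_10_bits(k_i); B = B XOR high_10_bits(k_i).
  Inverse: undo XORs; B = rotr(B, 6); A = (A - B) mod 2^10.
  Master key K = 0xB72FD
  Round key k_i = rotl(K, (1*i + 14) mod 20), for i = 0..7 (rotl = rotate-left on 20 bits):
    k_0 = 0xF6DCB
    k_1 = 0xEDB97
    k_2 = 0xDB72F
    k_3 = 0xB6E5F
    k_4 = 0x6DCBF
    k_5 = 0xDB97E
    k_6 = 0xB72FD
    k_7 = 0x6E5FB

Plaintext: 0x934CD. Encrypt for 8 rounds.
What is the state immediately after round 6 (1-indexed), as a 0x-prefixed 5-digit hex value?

0xA93F9

s_0 = plaintext = 0x934CD
s_1 = Round(s_0, k_0) = 0xB4497
s_2 = Round(s_1, k_1) = 0x3FE7F
s_3 = Round(s_2, k_2) = 0x1448A
s_4 = Round(s_3, k_3) = 0xA1053
s_5 = Round(s_4, k_4) = 0x9A172
s_6 = Round(s_5, k_5) = 0xA93F9
s_7 = Round(s_6, k_6) = 0x180A3
s_8 = Round(s_7, k_7) = 0x3E173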